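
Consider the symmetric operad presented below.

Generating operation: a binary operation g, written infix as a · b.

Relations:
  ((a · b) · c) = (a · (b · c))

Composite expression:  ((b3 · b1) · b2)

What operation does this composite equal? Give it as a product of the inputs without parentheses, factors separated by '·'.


b3 · b1 · b2


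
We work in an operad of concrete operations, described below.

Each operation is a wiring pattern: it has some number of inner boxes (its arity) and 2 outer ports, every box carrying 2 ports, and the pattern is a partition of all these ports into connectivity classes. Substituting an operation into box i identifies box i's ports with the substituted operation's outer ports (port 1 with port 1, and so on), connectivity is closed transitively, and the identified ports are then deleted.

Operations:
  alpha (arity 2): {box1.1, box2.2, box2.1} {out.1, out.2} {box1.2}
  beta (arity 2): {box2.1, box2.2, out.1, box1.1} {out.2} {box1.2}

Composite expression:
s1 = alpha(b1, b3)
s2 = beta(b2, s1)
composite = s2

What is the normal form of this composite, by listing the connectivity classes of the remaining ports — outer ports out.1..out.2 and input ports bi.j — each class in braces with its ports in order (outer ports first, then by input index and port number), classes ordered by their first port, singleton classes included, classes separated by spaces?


{out.1, b2.1} {out.2} {b1.1, b3.1, b3.2} {b1.2} {b2.2}

After gluing at beta, chains via deleted ports link the b-ports.
stage alpha: inputs (b1, b3), connectivity {out.1, out.2} {b1.1, b3.1, b3.2} {b1.2}, out.j its boundary
stage beta: inputs (b2, b1, b3), connectivity {out.1, b2.1} {out.2} {b1.1, b3.1, b3.2} {b1.2} {b2.2}, out.j its boundary


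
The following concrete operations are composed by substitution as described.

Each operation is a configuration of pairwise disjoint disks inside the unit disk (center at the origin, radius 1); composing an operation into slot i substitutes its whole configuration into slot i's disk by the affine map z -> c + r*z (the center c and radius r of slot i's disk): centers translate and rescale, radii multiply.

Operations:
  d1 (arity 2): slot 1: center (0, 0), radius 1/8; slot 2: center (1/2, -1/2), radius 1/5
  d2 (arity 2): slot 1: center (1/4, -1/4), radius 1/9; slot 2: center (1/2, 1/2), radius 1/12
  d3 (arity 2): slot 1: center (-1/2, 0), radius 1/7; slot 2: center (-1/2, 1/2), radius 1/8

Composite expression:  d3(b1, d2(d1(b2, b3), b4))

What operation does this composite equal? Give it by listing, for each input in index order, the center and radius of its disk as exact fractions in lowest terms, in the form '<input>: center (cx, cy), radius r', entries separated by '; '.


b1: center (-1/2, 0), radius 1/7; b2: center (-15/32, 15/32), radius 1/576; b3: center (-133/288, 133/288), radius 1/360; b4: center (-7/16, 9/16), radius 1/96

Affine substitution under d3: radii multiply and b-centers shift.
input b1: applying the 1 nested substitution gives center (-1/2, 0), radius 1/7
input b2: applying the 3 nested substitutions gives center (-15/32, 15/32), radius 1/576
input b3: applying the 3 nested substitutions gives center (-133/288, 133/288), radius 1/360
input b4: applying the 2 nested substitutions gives center (-7/16, 9/16), radius 1/96


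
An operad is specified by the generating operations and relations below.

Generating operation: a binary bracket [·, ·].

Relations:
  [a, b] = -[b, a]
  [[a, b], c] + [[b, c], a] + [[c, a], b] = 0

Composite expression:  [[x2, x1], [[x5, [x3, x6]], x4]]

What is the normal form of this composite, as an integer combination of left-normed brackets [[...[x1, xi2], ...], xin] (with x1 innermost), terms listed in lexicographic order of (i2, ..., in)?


[[[[[x1, x2], x3], x6], x5], x4] - [[[[[x1, x2], x4], x3], x6], x5] + [[[[[x1, x2], x4], x5], x3], x6] - [[[[[x1, x2], x4], x5], x6], x3] + [[[[[x1, x2], x4], x6], x3], x5] - [[[[[x1, x2], x5], x3], x6], x4] + [[[[[x1, x2], x5], x6], x3], x4] - [[[[[x1, x2], x6], x3], x5], x4]

Skip Jacobi rewriting: expand, keep x1-initial words, read off terms.
Composite bracket: [[x2, x1], [[x5, [x3, x6]], x4]]
The bracket unfolds into 32 signed words via [a, b] = ab - ba (2^5 = 32).
Collect the words opening with x1:
  x1x2x3x6x5x4 appears with sign +1, giving the term +[[[[[x1, x2], x3], x6], x5], x4]
  x1x2x4x3x6x5 appears with sign -1, giving the term -[[[[[x1, x2], x4], x3], x6], x5]
  x1x2x4x5x3x6 appears with sign +1, giving the term +[[[[[x1, x2], x4], x5], x3], x6]
  x1x2x4x5x6x3 appears with sign -1, giving the term -[[[[[x1, x2], x4], x5], x6], x3]
  x1x2x4x6x3x5 appears with sign +1, giving the term +[[[[[x1, x2], x4], x6], x3], x5]
  x1x2x5x3x6x4 appears with sign -1, giving the term -[[[[[x1, x2], x5], x3], x6], x4]
  x1x2x5x6x3x4 appears with sign +1, giving the term +[[[[[x1, x2], x5], x6], x3], x4]
  x1x2x6x3x5x4 appears with sign -1, giving the term -[[[[[x1, x2], x6], x3], x5], x4]


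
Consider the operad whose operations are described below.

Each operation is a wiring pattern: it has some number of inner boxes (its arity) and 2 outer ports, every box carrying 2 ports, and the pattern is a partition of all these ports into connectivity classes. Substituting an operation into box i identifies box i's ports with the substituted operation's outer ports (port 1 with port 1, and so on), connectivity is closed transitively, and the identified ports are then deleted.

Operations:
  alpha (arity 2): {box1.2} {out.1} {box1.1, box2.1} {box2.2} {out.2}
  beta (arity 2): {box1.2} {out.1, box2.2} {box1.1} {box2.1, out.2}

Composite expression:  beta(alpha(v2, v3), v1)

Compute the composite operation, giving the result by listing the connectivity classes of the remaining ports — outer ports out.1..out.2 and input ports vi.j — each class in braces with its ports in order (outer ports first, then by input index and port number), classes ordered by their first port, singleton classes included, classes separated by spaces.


Connectivity passes through glued beta-boundaries; trace each wire chain.
after alpha, the pattern on (v2, v3) reads {out.1} {out.2} {v2.1, v3.1} {v2.2} {v3.2} (out.j = its outer ports)
after beta, the pattern on (v2, v3, v1) reads {out.1, v1.2} {out.2, v1.1} {v2.1, v3.1} {v2.2} {v3.2} (out.j = its outer ports)

{out.1, v1.2} {out.2, v1.1} {v2.1, v3.1} {v2.2} {v3.2}


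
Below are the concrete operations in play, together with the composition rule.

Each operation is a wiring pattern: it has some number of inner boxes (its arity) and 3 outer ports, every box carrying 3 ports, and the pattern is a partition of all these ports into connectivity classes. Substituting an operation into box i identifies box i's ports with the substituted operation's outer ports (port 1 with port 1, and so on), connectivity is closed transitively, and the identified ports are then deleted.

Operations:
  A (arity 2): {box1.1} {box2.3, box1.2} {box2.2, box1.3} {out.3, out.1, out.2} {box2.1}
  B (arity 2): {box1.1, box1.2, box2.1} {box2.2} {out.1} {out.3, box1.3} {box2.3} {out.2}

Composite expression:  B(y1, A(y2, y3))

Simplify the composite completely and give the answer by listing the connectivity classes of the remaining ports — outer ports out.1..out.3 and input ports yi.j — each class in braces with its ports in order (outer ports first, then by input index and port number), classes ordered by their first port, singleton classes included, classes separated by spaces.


Connectivity passes through glued B-boundaries; trace each wire chain.
stage A: inputs (y2, y3), connectivity {out.1, out.2, out.3} {y2.1} {y2.2, y3.3} {y2.3, y3.2} {y3.1}, out.j its boundary
stage B: inputs (y1, y2, y3), connectivity {out.1} {out.2} {out.3, y1.3} {y1.1, y1.2} {y2.1} {y2.2, y3.3} {y2.3, y3.2} {y3.1}, out.j its boundary

{out.1} {out.2} {out.3, y1.3} {y1.1, y1.2} {y2.1} {y2.2, y3.3} {y2.3, y3.2} {y3.1}


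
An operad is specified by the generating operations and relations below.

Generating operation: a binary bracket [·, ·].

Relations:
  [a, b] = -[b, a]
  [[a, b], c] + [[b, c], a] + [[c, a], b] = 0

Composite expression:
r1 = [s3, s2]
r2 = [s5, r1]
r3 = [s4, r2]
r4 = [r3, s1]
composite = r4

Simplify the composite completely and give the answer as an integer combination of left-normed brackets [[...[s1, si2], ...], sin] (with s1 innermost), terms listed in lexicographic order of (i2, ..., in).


[[[[s1, s2], s3], s5], s4] - [[[[s1, s3], s2], s5], s4] - [[[[s1, s4], s2], s3], s5] + [[[[s1, s4], s3], s2], s5] + [[[[s1, s4], s5], s2], s3] - [[[[s1, s4], s5], s3], s2] - [[[[s1, s5], s2], s3], s4] + [[[[s1, s5], s3], s2], s4]

Left-normed coefficients sit on the s1-initial expansion words.
Composite bracket: [[s4, [s5, [s3, s2]]], s1]
Under [a, b] = ab - ba we get 16 signed associative words (2^4 = 16).
Keep just the words that open with s1:
  from s1s2s3s5s4, sign +1: term +[[[[s1, s2], s3], s5], s4]
  from s1s3s2s5s4, sign -1: term -[[[[s1, s3], s2], s5], s4]
  from s1s4s2s3s5, sign -1: term -[[[[s1, s4], s2], s3], s5]
  from s1s4s3s2s5, sign +1: term +[[[[s1, s4], s3], s2], s5]
  from s1s4s5s2s3, sign +1: term +[[[[s1, s4], s5], s2], s3]
  from s1s4s5s3s2, sign -1: term -[[[[s1, s4], s5], s3], s2]
  from s1s5s2s3s4, sign -1: term -[[[[s1, s5], s2], s3], s4]
  from s1s5s3s2s4, sign +1: term +[[[[s1, s5], s3], s2], s4]


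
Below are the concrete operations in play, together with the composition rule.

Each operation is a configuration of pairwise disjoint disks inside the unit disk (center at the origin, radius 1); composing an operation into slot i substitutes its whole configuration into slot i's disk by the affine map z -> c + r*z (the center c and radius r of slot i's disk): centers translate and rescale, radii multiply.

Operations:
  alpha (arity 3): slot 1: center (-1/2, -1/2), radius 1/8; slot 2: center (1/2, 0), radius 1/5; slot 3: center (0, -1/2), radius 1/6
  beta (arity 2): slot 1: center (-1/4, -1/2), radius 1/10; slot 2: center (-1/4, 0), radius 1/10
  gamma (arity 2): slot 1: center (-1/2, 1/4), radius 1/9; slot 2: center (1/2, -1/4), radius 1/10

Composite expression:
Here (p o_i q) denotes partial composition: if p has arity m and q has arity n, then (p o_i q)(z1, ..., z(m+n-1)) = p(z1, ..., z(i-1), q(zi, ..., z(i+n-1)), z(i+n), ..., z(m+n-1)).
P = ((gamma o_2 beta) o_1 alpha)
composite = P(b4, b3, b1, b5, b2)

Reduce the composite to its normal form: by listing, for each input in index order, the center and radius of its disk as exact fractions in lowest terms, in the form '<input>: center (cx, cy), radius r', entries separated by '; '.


b1: center (-1/2, 7/36), radius 1/54; b2: center (19/40, -1/4), radius 1/100; b3: center (-4/9, 1/4), radius 1/45; b4: center (-5/9, 7/36), radius 1/72; b5: center (19/40, -3/10), radius 1/100

Nesting under gamma composes maps z -> c + r*z down each b-path.
for b4, the 2-step affine chain lands on center (-5/9, 7/36), radius 1/72
for b3, the 2-step affine chain lands on center (-4/9, 1/4), radius 1/45
for b1, the 2-step affine chain lands on center (-1/2, 7/36), radius 1/54
for b5, the 2-step affine chain lands on center (19/40, -3/10), radius 1/100
for b2, the 2-step affine chain lands on center (19/40, -1/4), radius 1/100


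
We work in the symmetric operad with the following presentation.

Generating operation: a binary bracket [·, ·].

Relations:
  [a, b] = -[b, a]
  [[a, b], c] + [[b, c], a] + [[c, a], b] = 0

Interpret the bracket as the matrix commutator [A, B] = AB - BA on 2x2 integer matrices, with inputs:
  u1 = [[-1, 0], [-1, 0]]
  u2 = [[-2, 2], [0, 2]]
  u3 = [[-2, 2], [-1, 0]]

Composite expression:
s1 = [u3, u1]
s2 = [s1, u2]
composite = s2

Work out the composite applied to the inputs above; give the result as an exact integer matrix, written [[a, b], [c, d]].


[[2, 0], [4, -2]]

[u3, u1] = [[-2, 2], [-1, 2]]
[[u3, u1], u2] = [[2, 0], [4, -2]]


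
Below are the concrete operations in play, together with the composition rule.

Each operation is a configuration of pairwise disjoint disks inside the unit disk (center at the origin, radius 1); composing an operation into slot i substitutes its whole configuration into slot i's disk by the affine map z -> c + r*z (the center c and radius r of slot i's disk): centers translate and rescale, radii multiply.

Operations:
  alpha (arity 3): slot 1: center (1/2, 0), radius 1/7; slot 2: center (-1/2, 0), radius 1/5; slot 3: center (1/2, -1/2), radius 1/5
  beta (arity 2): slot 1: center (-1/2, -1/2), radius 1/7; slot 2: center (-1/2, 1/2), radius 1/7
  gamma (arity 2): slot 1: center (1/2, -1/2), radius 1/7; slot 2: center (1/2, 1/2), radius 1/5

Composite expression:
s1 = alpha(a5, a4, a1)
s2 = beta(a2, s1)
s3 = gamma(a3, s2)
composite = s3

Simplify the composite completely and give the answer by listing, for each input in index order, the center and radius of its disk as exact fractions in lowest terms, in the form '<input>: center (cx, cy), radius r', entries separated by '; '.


a1: center (29/70, 41/70), radius 1/175; a2: center (2/5, 2/5), radius 1/35; a3: center (1/2, -1/2), radius 1/7; a4: center (27/70, 3/5), radius 1/175; a5: center (29/70, 3/5), radius 1/245


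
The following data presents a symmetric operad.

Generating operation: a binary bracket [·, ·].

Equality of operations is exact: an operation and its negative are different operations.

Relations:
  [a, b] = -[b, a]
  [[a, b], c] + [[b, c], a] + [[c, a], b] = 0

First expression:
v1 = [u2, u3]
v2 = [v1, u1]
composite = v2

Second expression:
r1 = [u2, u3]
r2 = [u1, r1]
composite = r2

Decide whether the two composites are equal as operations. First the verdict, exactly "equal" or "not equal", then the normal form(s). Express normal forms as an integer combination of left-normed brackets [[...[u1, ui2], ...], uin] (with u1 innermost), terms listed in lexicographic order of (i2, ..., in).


not equal; the first gives -[[u1, u2], u3] + [[u1, u3], u2] and the second [[u1, u2], u3] - [[u1, u3], u2]

The first expression, normalized: -[[u1, u2], u3] + [[u1, u3], u2]
The second expression, normalized: [[u1, u2], u3] - [[u1, u3], u2]
No match — not equal.


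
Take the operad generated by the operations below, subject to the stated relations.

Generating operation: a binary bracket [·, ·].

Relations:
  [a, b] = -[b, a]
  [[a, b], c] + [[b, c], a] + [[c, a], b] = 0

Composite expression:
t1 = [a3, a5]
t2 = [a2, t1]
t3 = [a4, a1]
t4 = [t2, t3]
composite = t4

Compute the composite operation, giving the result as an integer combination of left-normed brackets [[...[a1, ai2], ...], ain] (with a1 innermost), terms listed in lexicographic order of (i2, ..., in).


[[[[a1, a4], a2], a3], a5] - [[[[a1, a4], a2], a5], a3] - [[[[a1, a4], a3], a5], a2] + [[[[a1, a4], a5], a3], a2]

In the tensor algebra, words opening a1 carry the a1-anchored form.
Composite bracket: [[a2, [a3, a5]], [a4, a1]]
The bracket unfolds into 16 signed words via [a, b] = ab - ba (2^4 = 16).
Keep just the words that open with a1:
  the word a1a4a2a3a5 carries sign +1 and contributes +[[[[a1, a4], a2], a3], a5]
  the word a1a4a2a5a3 carries sign -1 and contributes -[[[[a1, a4], a2], a5], a3]
  the word a1a4a3a5a2 carries sign -1 and contributes -[[[[a1, a4], a3], a5], a2]
  the word a1a4a5a3a2 carries sign +1 and contributes +[[[[a1, a4], a5], a3], a2]


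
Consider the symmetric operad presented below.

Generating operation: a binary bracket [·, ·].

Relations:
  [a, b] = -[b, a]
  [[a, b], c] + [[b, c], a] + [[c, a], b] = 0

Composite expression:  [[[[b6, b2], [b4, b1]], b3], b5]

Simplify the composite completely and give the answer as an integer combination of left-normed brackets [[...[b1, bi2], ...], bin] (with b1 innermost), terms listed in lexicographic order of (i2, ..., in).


-[[[[[b1, b4], b2], b6], b3], b5] + [[[[[b1, b4], b6], b2], b3], b5]

In the tensor algebra, words opening b1 carry the b1-anchored form.
Composite bracket: [[[[b6, b2], [b4, b1]], b3], b5]
The bracket unfolds into 32 signed words via [a, b] = ab - ba (2^5 = 32).
Words beginning with b1 determine it all:
  word b1b4b2b6b3b5 has sign -1, contributing -[[[[[b1, b4], b2], b6], b3], b5]
  word b1b4b6b2b3b5 has sign +1, contributing +[[[[[b1, b4], b6], b2], b3], b5]


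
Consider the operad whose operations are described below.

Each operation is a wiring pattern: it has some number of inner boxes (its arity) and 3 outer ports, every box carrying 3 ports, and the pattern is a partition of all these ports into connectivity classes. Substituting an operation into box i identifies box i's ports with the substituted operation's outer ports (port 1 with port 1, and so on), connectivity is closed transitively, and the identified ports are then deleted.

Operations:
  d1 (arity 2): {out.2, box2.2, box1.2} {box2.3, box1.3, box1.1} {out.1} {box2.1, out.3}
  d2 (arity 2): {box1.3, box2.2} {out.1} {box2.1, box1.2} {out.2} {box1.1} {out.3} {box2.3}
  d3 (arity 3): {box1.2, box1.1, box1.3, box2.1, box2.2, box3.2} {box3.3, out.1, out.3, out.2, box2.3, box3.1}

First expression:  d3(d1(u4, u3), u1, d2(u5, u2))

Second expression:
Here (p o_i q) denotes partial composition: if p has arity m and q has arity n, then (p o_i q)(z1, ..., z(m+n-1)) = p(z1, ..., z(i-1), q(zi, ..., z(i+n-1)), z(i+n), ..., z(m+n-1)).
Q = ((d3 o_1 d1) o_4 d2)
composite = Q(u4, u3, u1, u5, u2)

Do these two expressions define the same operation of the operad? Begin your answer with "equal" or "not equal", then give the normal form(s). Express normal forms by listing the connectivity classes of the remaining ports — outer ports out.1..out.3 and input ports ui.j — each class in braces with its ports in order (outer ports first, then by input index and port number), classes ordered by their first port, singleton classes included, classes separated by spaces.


The first expression, normalized: {out.1, out.2, out.3, u1.3} {u1.1, u1.2, u3.1, u3.2, u4.2} {u2.1, u5.2} {u2.2, u5.3} {u2.3} {u3.3, u4.1, u4.3} {u5.1}
The second expression, normalized: {out.1, out.2, out.3, u1.3} {u1.1, u1.2, u3.1, u3.2, u4.2} {u2.1, u5.2} {u2.2, u5.3} {u2.3} {u3.3, u4.1, u4.3} {u5.1}
Both agree, so they are equal.

equal; the common form is {out.1, out.2, out.3, u1.3} {u1.1, u1.2, u3.1, u3.2, u4.2} {u2.1, u5.2} {u2.2, u5.3} {u2.3} {u3.3, u4.1, u4.3} {u5.1}


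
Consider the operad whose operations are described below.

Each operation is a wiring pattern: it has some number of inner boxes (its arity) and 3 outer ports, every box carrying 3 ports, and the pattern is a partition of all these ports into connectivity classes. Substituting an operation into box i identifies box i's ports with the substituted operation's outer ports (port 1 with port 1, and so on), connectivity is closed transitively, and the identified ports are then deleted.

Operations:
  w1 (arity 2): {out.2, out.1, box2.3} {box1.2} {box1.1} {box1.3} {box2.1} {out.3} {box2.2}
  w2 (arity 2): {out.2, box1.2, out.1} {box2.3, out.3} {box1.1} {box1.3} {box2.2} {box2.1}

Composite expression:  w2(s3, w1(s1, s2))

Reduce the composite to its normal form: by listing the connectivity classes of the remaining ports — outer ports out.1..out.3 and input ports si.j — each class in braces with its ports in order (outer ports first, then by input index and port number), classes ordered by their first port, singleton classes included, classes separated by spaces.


{out.1, out.2, s3.2} {out.3} {s1.1} {s1.2} {s1.3} {s2.1} {s2.2} {s2.3} {s3.1} {s3.3}

Connectivity passes through glued w2-boundaries; trace each wire chain.
through w1, on inputs (s1, s2): {out.1, out.2, s2.3} {out.3} {s1.1} {s1.2} {s1.3} {s2.1} {s2.2} (out.j = stage outer ports)
through w2, on inputs (s3, s1, s2): {out.1, out.2, s3.2} {out.3} {s1.1} {s1.2} {s1.3} {s2.1} {s2.2} {s2.3} {s3.1} {s3.3} (out.j = stage outer ports)


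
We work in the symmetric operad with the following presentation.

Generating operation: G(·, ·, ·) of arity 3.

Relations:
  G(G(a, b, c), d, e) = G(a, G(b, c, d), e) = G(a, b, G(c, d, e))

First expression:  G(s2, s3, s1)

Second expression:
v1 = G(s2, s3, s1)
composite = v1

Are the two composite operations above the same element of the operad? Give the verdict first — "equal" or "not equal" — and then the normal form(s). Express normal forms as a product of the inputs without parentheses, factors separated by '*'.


In normal form, the first expression is s2 * s3 * s1
In normal form, the second expression is s2 * s3 * s1
Identical normal forms: equal.

equal; both compose to s2 * s3 * s1


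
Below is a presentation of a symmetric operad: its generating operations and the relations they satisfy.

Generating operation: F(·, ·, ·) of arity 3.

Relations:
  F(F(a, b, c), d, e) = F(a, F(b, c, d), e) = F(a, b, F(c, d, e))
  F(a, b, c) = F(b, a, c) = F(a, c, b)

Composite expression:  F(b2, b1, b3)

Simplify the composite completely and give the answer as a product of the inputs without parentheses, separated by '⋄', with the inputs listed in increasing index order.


With F associative and commutative, the b-input set is all that matters.
F(b2, b1, b3) unparenthesizes to b2 ⋄ b1 ⋄ b3
sorting the factors by input index: b1 ⋄ b2 ⋄ b3

b1 ⋄ b2 ⋄ b3


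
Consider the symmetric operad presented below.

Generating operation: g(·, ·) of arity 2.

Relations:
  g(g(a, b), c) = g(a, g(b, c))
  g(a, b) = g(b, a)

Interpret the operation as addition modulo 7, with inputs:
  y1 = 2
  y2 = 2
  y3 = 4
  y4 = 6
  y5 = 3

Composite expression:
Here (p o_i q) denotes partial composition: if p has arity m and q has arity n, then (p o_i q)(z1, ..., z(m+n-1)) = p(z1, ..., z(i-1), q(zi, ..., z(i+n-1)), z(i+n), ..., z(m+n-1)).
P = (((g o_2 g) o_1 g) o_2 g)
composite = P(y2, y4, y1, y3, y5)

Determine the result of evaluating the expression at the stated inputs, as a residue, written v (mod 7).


g(y4, y1) = 1
g(y2, g(y4, y1)) = 3
g(y3, y5) = 0
g(g(y2, g(y4, y1)), g(y3, y5)) = 3

3 (mod 7)


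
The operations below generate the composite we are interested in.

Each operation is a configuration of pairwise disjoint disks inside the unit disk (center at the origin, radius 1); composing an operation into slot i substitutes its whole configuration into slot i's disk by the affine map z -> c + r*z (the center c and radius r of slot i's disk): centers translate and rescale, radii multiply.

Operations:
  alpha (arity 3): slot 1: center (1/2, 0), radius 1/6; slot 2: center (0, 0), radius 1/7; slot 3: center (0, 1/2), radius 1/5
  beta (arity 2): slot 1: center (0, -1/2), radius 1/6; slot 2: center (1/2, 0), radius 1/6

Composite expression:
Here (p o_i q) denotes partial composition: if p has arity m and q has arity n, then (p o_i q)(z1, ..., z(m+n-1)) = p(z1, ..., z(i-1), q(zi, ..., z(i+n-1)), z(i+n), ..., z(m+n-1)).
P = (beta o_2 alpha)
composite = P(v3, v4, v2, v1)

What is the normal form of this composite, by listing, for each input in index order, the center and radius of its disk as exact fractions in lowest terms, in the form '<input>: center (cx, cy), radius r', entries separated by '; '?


Below beta, radii multiply path by path; the v-disk centers shift.
tracing v3 down its 1-map path: center (0, -1/2), radius 1/6
tracing v4 down its 2-map path: center (7/12, 0), radius 1/36
tracing v2 down its 2-map path: center (1/2, 0), radius 1/42
tracing v1 down its 2-map path: center (1/2, 1/12), radius 1/30

v1: center (1/2, 1/12), radius 1/30; v2: center (1/2, 0), radius 1/42; v3: center (0, -1/2), radius 1/6; v4: center (7/12, 0), radius 1/36


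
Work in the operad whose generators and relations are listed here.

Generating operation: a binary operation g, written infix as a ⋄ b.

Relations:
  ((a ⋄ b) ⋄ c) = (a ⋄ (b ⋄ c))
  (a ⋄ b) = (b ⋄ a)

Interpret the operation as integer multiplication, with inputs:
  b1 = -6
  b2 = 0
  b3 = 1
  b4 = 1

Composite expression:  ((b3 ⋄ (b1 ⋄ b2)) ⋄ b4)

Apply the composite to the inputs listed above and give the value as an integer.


0

(b1 ⋄ b2) = 0
(b3 ⋄ (b1 ⋄ b2)) = 0
((b3 ⋄ (b1 ⋄ b2)) ⋄ b4) = 0


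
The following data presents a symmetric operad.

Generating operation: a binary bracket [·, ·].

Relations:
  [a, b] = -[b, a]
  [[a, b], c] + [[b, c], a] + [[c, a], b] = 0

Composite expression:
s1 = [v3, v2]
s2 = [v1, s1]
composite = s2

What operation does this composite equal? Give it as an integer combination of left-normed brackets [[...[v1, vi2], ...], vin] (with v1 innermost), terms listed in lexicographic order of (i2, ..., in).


-[[v1, v2], v3] + [[v1, v3], v2]

Skip Jacobi rewriting: expand, keep v1-initial words, read off terms.
Composite bracket: [v1, [v3, v2]]
Each bracket splits as ab - ba, giving 4 signed words (2^2 = 4).
Words beginning with v1 determine it all:
  sign of v1v2v3 is -1, so it contributes -[[v1, v2], v3]
  sign of v1v3v2 is +1, so it contributes +[[v1, v3], v2]


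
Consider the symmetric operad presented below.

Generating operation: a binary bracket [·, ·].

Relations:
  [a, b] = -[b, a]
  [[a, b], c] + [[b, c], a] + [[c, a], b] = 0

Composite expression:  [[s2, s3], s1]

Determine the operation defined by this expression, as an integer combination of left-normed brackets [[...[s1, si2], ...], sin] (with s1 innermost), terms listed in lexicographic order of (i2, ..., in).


Antisymmetry and Jacobi reduce to s1-anchored left-normed brackets.
Composite bracket: [[s2, s3], s1]
Expanding via [a, b] = ab - ba: 4 signed words (2^2 = 4).
Words beginning with s1 determine it all:
  the word s1s2s3 carries sign -1 and contributes -[[s1, s2], s3]
  the word s1s3s2 carries sign +1 and contributes +[[s1, s3], s2]

-[[s1, s2], s3] + [[s1, s3], s2]


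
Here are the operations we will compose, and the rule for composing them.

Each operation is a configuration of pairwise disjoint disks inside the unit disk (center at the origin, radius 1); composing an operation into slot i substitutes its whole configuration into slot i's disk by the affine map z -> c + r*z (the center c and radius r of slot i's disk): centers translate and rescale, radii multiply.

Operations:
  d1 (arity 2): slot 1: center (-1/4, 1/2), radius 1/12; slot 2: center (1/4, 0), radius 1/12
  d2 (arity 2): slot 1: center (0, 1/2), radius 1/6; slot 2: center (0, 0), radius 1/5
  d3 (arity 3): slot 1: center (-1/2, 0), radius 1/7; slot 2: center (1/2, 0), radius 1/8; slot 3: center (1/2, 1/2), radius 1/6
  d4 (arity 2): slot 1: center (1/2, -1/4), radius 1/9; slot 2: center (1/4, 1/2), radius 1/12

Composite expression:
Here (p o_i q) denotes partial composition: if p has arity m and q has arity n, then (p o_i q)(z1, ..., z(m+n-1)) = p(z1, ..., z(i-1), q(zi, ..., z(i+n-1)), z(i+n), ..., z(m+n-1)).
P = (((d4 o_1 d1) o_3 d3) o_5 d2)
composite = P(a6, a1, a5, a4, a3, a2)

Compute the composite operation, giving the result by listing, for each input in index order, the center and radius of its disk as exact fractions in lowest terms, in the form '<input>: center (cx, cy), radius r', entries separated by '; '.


a1: center (19/36, -1/4), radius 1/108; a2: center (7/24, 13/24), radius 1/360; a3: center (7/24, 79/144), radius 1/432; a4: center (7/24, 1/2), radius 1/96; a5: center (5/24, 1/2), radius 1/84; a6: center (17/36, -7/36), radius 1/108

Affine substitution under d4: radii multiply and a-centers shift.
a6 passes through 2 substitutions, ending at center (17/36, -7/36), radius 1/108
a1 passes through 2 substitutions, ending at center (19/36, -1/4), radius 1/108
a5 passes through 2 substitutions, ending at center (5/24, 1/2), radius 1/84
a4 passes through 2 substitutions, ending at center (7/24, 1/2), radius 1/96
a3 passes through 3 substitutions, ending at center (7/24, 79/144), radius 1/432
a2 passes through 3 substitutions, ending at center (7/24, 13/24), radius 1/360


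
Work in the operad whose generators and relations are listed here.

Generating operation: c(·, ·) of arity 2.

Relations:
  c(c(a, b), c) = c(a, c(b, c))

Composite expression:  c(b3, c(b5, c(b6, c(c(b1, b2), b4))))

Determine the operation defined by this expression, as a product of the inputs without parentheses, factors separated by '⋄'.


b3 ⋄ b5 ⋄ b6 ⋄ b1 ⋄ b2 ⋄ b4

Every regrouping of c is equal, so read the b-inputs in written order.
c(b1, b2) collapses to b1 ⋄ b2
c(c(b1, b2), b4) collapses to b1 ⋄ b2 ⋄ b4
c(b6, c(c(b1, b2), b4)) collapses to b6 ⋄ b1 ⋄ b2 ⋄ b4
c(b5, c(b6, c(c(b1, b2), b4))) collapses to b5 ⋄ b6 ⋄ b1 ⋄ b2 ⋄ b4
c(b3, c(b5, c(b6, c(c(b1, b2), b4)))) collapses to b3 ⋄ b5 ⋄ b6 ⋄ b1 ⋄ b2 ⋄ b4


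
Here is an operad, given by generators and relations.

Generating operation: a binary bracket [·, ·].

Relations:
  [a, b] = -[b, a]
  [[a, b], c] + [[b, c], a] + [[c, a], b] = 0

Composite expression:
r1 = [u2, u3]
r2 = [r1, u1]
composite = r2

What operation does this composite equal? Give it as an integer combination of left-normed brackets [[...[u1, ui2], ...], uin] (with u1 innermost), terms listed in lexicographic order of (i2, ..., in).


Expand each bracket as ab - ba; the u1-initial words give the coefficients.
Composite bracket: [[u2, u3], u1]
Each bracket splits as ab - ba, giving 4 signed words (2^2 = 4).
Collect the words opening with u1:
  the word u1u2u3 carries sign -1 and contributes -[[u1, u2], u3]
  the word u1u3u2 carries sign +1 and contributes +[[u1, u3], u2]

-[[u1, u2], u3] + [[u1, u3], u2]


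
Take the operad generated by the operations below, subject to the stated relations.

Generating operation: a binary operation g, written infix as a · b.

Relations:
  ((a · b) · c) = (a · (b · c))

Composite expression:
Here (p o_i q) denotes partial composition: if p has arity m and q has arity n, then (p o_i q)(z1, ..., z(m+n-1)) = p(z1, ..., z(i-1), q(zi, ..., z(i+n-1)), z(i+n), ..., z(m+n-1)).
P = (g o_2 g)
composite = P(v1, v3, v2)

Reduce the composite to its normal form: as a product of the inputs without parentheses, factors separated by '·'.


Every regrouping of g is equal, so read the v-inputs in written order.
(v3 · v2) collapses to v3 · v2
(v1 · (v3 · v2)) collapses to v1 · v3 · v2

v1 · v3 · v2


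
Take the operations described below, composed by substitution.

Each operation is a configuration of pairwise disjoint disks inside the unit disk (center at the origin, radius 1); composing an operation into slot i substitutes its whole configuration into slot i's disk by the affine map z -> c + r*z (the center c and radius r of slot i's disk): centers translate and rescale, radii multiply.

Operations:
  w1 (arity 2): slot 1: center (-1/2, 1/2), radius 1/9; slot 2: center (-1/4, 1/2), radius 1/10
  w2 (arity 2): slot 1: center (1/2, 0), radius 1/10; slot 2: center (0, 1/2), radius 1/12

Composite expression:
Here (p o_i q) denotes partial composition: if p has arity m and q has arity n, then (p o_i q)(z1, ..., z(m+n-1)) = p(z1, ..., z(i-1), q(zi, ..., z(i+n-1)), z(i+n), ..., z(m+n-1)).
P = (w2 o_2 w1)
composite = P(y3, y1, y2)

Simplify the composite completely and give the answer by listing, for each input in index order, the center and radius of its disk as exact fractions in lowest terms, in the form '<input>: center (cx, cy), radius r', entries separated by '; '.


y1: center (-1/24, 13/24), radius 1/108; y2: center (-1/48, 13/24), radius 1/120; y3: center (1/2, 0), radius 1/10

Below w2, radii multiply path by path; the y-disk centers shift.
y3: after 1 affine step, its disk has center (1/2, 0), radius 1/10
y1: after 2 affine steps, its disk has center (-1/24, 13/24), radius 1/108
y2: after 2 affine steps, its disk has center (-1/48, 13/24), radius 1/120


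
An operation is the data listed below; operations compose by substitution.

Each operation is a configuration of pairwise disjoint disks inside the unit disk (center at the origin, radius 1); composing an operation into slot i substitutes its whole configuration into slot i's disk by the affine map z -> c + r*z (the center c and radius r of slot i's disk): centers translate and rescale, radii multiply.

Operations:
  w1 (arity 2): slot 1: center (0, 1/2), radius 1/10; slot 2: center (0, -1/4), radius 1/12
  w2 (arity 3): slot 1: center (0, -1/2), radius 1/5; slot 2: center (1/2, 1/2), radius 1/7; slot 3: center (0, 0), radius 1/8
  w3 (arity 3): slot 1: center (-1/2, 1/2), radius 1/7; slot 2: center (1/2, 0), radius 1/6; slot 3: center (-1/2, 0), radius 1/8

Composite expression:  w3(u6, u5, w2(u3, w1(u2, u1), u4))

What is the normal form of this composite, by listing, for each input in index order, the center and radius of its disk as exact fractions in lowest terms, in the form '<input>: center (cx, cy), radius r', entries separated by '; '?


Nesting under w3 composes maps z -> c + r*z down each u-path.
tracing u6 down its 1-map path: center (-1/2, 1/2), radius 1/7
tracing u5 down its 1-map path: center (1/2, 0), radius 1/6
tracing u3 down its 2-map path: center (-1/2, -1/16), radius 1/40
tracing u2 down its 3-map path: center (-7/16, 1/14), radius 1/560
tracing u1 down its 3-map path: center (-7/16, 13/224), radius 1/672
tracing u4 down its 2-map path: center (-1/2, 0), radius 1/64

u1: center (-7/16, 13/224), radius 1/672; u2: center (-7/16, 1/14), radius 1/560; u3: center (-1/2, -1/16), radius 1/40; u4: center (-1/2, 0), radius 1/64; u5: center (1/2, 0), radius 1/6; u6: center (-1/2, 1/2), radius 1/7


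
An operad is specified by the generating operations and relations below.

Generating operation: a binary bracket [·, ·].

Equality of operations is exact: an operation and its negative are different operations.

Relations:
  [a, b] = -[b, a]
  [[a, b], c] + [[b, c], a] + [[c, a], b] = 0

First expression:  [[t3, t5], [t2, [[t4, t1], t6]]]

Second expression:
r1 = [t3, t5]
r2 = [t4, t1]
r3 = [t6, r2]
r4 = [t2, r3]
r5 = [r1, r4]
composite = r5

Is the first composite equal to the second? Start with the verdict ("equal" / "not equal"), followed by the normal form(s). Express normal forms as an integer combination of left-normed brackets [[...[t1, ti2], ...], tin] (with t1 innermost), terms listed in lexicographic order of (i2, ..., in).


not equal; first: -[[[[[t1, t4], t6], t2], t3], t5] + [[[[[t1, t4], t6], t2], t5], t3]; second: [[[[[t1, t4], t6], t2], t3], t5] - [[[[[t1, t4], t6], t2], t5], t3]

The first expression, normalized: -[[[[[t1, t4], t6], t2], t3], t5] + [[[[[t1, t4], t6], t2], t5], t3]
The second expression, normalized: [[[[[t1, t4], t6], t2], t3], t5] - [[[[[t1, t4], t6], t2], t5], t3]
They disagree, so not equal.


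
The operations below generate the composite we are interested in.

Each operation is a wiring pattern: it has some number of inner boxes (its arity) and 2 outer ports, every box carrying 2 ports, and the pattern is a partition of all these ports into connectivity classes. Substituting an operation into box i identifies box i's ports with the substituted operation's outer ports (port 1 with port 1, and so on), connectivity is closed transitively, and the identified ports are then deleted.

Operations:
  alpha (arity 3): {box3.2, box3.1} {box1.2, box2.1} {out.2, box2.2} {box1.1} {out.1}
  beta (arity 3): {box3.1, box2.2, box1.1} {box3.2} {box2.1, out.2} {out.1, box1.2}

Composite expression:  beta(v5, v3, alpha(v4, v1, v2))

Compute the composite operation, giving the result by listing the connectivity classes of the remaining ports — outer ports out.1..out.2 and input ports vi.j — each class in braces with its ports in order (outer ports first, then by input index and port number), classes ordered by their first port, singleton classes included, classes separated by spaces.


Connectivity passes through glued beta-boundaries; trace each wire chain.
alpha over (v4, v1, v2) gives {out.1} {out.2, v1.2} {v1.1, v4.2} {v2.1, v2.2} {v4.1}, out.j being that stage's outer ports
beta over (v5, v3, v4, v1, v2) gives {out.1, v5.2} {out.2, v3.1} {v1.1, v4.2} {v1.2} {v2.1, v2.2} {v3.2, v5.1} {v4.1}, out.j being that stage's outer ports

{out.1, v5.2} {out.2, v3.1} {v1.1, v4.2} {v1.2} {v2.1, v2.2} {v3.2, v5.1} {v4.1}


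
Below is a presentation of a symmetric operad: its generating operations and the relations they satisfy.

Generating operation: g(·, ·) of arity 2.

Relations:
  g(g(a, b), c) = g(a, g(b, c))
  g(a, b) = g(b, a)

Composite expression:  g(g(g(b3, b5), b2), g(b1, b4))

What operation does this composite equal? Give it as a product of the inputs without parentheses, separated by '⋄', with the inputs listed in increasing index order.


Reordering under g is free, so list the b-inputs canonically.
g(b3, b5) spells out as b3 ⋄ b5
g(g(b3, b5), b2) spells out as b3 ⋄ b5 ⋄ b2
g(b1, b4) spells out as b1 ⋄ b4
g(g(g(b3, b5), b2), g(b1, b4)) spells out as b3 ⋄ b5 ⋄ b2 ⋄ b1 ⋄ b4
rearranged into index order: b1 ⋄ b2 ⋄ b3 ⋄ b4 ⋄ b5

b1 ⋄ b2 ⋄ b3 ⋄ b4 ⋄ b5


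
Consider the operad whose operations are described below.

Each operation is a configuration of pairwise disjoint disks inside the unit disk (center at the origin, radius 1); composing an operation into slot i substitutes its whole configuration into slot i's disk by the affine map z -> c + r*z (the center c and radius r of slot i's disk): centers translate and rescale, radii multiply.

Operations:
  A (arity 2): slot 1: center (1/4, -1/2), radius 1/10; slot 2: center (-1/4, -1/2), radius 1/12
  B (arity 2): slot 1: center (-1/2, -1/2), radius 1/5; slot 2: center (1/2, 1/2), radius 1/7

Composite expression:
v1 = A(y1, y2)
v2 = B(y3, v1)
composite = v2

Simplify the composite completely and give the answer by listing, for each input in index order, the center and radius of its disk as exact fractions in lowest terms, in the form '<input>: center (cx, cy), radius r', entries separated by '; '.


Only the slot chain above each y matters under B; compose those maps.
y3: after 1 affine step, its disk has center (-1/2, -1/2), radius 1/5
y1: after 2 affine steps, its disk has center (15/28, 3/7), radius 1/70
y2: after 2 affine steps, its disk has center (13/28, 3/7), radius 1/84

y1: center (15/28, 3/7), radius 1/70; y2: center (13/28, 3/7), radius 1/84; y3: center (-1/2, -1/2), radius 1/5


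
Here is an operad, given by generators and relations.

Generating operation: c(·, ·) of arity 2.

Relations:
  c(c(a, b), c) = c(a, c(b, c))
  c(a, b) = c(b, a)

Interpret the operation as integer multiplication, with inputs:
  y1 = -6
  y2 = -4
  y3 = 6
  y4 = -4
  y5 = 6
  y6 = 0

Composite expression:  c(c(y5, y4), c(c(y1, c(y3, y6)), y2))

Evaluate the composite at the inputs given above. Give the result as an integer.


c(y5, y4) = -24
c(y3, y6) = 0
c(y1, c(y3, y6)) = 0
c(c(y1, c(y3, y6)), y2) = 0
c(c(y5, y4), c(c(y1, c(y3, y6)), y2)) = 0

0


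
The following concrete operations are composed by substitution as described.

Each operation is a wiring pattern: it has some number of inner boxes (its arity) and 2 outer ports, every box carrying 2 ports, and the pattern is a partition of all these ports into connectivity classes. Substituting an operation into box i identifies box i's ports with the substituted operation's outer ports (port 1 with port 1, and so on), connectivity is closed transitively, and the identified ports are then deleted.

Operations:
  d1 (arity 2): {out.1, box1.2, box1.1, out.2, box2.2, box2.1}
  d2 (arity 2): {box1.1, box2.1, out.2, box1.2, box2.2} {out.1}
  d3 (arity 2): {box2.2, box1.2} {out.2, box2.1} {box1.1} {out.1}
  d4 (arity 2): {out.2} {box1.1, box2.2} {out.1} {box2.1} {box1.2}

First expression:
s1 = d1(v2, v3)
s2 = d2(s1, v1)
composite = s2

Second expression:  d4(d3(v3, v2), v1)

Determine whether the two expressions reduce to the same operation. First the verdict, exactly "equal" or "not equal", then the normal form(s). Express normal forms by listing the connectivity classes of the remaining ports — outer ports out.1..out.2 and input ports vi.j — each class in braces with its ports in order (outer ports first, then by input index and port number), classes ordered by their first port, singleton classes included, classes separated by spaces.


not equal: they reduce to {out.1} {out.2, v1.1, v1.2, v2.1, v2.2, v3.1, v3.2} and {out.1} {out.2} {v1.1} {v1.2} {v2.1} {v2.2, v3.2} {v3.1}

The first expression, normalized: {out.1} {out.2, v1.1, v1.2, v2.1, v2.2, v3.1, v3.2}
The second expression, normalized: {out.1} {out.2} {v1.1} {v1.2} {v2.1} {v2.2, v3.2} {v3.1}
Different reductions; not equal.
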